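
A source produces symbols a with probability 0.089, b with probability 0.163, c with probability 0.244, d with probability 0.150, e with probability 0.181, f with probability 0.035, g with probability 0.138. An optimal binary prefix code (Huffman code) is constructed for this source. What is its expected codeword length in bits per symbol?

2.699 bits/symbol

Repeatedly combine the two least-probable nodes; the expected code length is the sum of the merged weights.
merge 7/200 + 89/1000 → 31/250
merge 31/250 + 69/500 → 131/500
merge 3/20 + 163/1000 → 313/1000
merge 181/1000 + 61/250 → 17/40
merge 131/500 + 313/1000 → 23/40
merge 17/40 + 23/40 → 1
L = 31/250 + 131/500 + 313/1000 + 17/40 + 23/40 + 1 = 2699/1000 = 2.699 bits/symbol.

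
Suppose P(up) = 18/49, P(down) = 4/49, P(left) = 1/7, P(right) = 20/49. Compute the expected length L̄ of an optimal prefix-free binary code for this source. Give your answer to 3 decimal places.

Repeatedly combine the two least-probable nodes; the expected code length is the sum of the merged weights.
merge 4/49 + 1/7 → 11/49
merge 11/49 + 18/49 → 29/49
merge 20/49 + 29/49 → 1
L = 11/49 + 29/49 + 1 = 89/49 ≈ 1.816 bits/symbol.

1.816 bits/symbol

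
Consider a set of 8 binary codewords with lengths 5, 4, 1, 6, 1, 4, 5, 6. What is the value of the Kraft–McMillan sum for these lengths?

With common denominator 2^6 = 64: Σ 2^(−ℓᵢ) = 2/64 + 4/64 + 32/64 + 1/64 + 32/64 + 4/64 + 2/64 + 1/64 = 78/64 = 1.21875.

1.21875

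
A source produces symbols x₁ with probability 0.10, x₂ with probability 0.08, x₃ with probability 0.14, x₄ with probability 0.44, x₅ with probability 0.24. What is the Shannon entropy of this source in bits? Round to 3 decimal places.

H = −Σ pᵢ log₂ pᵢ.
−0.10·log₂(0.10) = 0.3322
−0.08·log₂(0.08) = 0.2915
−0.14·log₂(0.14) = 0.3971
−0.44·log₂(0.44) = 0.5211
−0.24·log₂(0.24) = 0.4941
Sum ≈ 2.0361 → 2.036 bits.

2.036 bits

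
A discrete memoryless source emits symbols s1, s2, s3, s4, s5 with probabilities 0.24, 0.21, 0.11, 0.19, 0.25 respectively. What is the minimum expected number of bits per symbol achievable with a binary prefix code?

Repeatedly combine the two least-probable nodes; the expected code length is the sum of the merged weights.
merge 11/100 + 19/100 → 3/10
merge 21/100 + 6/25 → 9/20
merge 1/4 + 3/10 → 11/20
merge 9/20 + 11/20 → 1
L = 3/10 + 9/20 + 11/20 + 1 = 23/10 = 2.3 bits/symbol.

2.3 bits/symbol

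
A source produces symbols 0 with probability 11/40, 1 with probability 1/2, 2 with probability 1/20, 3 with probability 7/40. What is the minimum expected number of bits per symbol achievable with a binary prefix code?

Repeatedly combine the two least-probable nodes; the expected code length is the sum of the merged weights.
merge 1/20 + 7/40 → 9/40
merge 9/40 + 11/40 → 1/2
merge 1/2 + 1/2 → 1
L = 9/40 + 1/2 + 1 = 69/40 = 1.725 bits/symbol.

1.725 bits/symbol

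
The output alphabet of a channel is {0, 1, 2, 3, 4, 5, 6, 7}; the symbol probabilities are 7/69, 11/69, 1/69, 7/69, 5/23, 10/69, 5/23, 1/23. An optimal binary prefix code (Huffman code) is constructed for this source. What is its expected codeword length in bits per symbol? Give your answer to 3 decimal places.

Repeatedly combine the two least-probable nodes; the expected code length is the sum of the merged weights.
merge 1/69 + 1/23 → 4/69
merge 4/69 + 7/69 → 11/69
merge 7/69 + 10/69 → 17/69
merge 11/69 + 11/69 → 22/69
merge 5/23 + 5/23 → 10/23
merge 17/69 + 22/69 → 13/23
merge 10/23 + 13/23 → 1
L = 4/69 + 11/69 + 17/69 + 22/69 + 10/23 + 13/23 + 1 = 64/23 ≈ 2.783 bits/symbol.

2.783 bits/symbol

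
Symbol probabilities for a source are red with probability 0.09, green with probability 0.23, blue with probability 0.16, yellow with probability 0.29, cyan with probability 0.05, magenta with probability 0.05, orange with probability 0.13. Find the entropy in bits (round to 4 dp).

H = −Σ pᵢ log₂ pᵢ.
−0.09·log₂(0.09) = 0.3127
−0.23·log₂(0.23) = 0.4877
−0.16·log₂(0.16) = 0.4230
−0.29·log₂(0.29) = 0.5179
−0.05·log₂(0.05) = 0.2161
−0.05·log₂(0.05) = 0.2161
−0.13·log₂(0.13) = 0.3826
Sum ≈ 2.5561 → 2.5561 bits.

2.5561 bits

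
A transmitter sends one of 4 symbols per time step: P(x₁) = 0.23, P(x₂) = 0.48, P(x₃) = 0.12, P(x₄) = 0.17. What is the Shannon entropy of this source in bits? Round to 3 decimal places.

1.798 bits

H = −Σ pᵢ log₂ pᵢ.
−0.23·log₂(0.23) = 0.4877
−0.48·log₂(0.48) = 0.5083
−0.12·log₂(0.12) = 0.3671
−0.17·log₂(0.17) = 0.4346
Sum ≈ 1.7976 → 1.798 bits.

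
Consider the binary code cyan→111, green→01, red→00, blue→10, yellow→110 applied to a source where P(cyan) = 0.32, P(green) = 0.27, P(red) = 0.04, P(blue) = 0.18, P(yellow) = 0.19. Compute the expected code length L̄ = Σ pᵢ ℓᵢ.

2.51 bits/symbol

L̄ = Σ pᵢ·ℓᵢ = 0.32·3 + 0.27·2 + 0.04·2 + 0.18·2 + 0.19·3 = 2.51 bits/symbol.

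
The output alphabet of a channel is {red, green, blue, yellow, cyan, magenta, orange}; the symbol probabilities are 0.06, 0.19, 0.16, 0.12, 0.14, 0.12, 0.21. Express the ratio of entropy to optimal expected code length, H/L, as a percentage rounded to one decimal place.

98.1%

Entropy H = −Σ p log₂ p ≈ 2.7258 bits.
Huffman merges: 3/50+3/25→9/50; 3/25+7/50→13/50; 4/25+9/50→17/50; 19/100+21/100→2/5; 13/50+17/50→3/5; 2/5+3/5→1. L = 139/50 ≈ 2.7800.
Efficiency = H/L = 2.7258/2.7800 = 98.1%.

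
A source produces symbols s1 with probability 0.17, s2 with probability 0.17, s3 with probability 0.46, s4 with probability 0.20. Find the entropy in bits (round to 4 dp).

H = −Σ pᵢ log₂ pᵢ.
−0.17·log₂(0.17) = 0.4346
−0.17·log₂(0.17) = 0.4346
−0.46·log₂(0.46) = 0.5153
−0.20·log₂(0.20) = 0.4644
Sum ≈ 1.8489 → 1.8489 bits.

1.8489 bits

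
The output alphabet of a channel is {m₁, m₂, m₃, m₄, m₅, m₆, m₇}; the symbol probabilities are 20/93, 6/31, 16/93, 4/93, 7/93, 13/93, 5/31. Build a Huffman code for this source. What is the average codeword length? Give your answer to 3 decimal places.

2.710 bits/symbol

Repeatedly combine the two least-probable nodes; the expected code length is the sum of the merged weights.
merge 4/93 + 7/93 → 11/93
merge 11/93 + 13/93 → 8/31
merge 5/31 + 16/93 → 1/3
merge 6/31 + 20/93 → 38/93
merge 8/31 + 1/3 → 55/93
merge 38/93 + 55/93 → 1
L = 11/93 + 8/31 + 1/3 + 38/93 + 55/93 + 1 = 84/31 ≈ 2.710 bits/symbol.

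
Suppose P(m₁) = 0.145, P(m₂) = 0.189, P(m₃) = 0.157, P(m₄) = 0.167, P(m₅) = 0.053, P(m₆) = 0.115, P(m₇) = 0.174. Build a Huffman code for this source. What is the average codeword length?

2.805 bits/symbol

Repeatedly combine the two least-probable nodes; the expected code length is the sum of the merged weights.
merge 53/1000 + 23/200 → 21/125
merge 29/200 + 157/1000 → 151/500
merge 167/1000 + 21/125 → 67/200
merge 87/500 + 189/1000 → 363/1000
merge 151/500 + 67/200 → 637/1000
merge 363/1000 + 637/1000 → 1
L = 21/125 + 151/500 + 67/200 + 363/1000 + 637/1000 + 1 = 561/200 = 2.805 bits/symbol.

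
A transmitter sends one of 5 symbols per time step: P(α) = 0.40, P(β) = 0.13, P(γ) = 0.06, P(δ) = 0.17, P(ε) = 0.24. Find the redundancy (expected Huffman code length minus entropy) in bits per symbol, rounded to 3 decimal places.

0.066 bits

Entropy H = −Σ p log₂ p ≈ 2.0837 bits.
Huffman merges: 3/50+13/100→19/100; 17/100+19/100→9/25; 6/25+9/25→3/5; 2/5+3/5→1. L = 43/20 ≈ 2.1500.
L − H = 2.1500 − 2.0837 = 0.066 bits.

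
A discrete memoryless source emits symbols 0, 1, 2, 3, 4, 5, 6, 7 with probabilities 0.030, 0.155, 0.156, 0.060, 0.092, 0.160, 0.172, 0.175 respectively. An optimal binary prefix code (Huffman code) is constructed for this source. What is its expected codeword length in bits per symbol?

Repeatedly combine the two least-probable nodes; the expected code length is the sum of the merged weights.
merge 3/100 + 3/50 → 9/100
merge 9/100 + 23/250 → 91/500
merge 31/200 + 39/250 → 311/1000
merge 4/25 + 43/250 → 83/250
merge 7/40 + 91/500 → 357/1000
merge 311/1000 + 83/250 → 643/1000
merge 357/1000 + 643/1000 → 1
L = 9/100 + 91/500 + 311/1000 + 83/250 + 357/1000 + 643/1000 + 1 = 583/200 = 2.915 bits/symbol.

2.915 bits/symbol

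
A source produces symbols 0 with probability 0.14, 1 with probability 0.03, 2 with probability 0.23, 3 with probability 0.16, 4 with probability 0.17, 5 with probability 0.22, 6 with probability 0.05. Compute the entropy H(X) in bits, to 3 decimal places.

H = −Σ pᵢ log₂ pᵢ.
−0.14·log₂(0.14) = 0.3971
−0.03·log₂(0.03) = 0.1518
−0.23·log₂(0.23) = 0.4877
−0.16·log₂(0.16) = 0.4230
−0.17·log₂(0.17) = 0.4346
−0.22·log₂(0.22) = 0.4806
−0.05·log₂(0.05) = 0.2161
Sum ≈ 2.5908 → 2.591 bits.

2.591 bits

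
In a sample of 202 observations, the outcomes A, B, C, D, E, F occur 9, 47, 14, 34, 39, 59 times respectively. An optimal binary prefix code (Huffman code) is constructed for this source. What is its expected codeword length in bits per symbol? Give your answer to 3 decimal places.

2.396 bits/symbol

Probabilities are the counts divided by 202.
Repeatedly combine the two least-probable nodes; the expected code length is the sum of the merged weights.
merge 9/202 + 7/101 → 23/202
merge 23/202 + 17/101 → 57/202
merge 39/202 + 47/202 → 43/101
merge 57/202 + 59/202 → 58/101
merge 43/101 + 58/101 → 1
L = 23/202 + 57/202 + 43/101 + 58/101 + 1 = 242/101 ≈ 2.396 bits/symbol.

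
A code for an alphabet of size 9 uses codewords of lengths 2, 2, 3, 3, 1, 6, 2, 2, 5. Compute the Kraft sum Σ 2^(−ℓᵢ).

1.796875

With common denominator 2^6 = 64: Σ 2^(−ℓᵢ) = 16/64 + 16/64 + 8/64 + 8/64 + 32/64 + 1/64 + 16/64 + 16/64 + 2/64 = 115/64 = 1.796875.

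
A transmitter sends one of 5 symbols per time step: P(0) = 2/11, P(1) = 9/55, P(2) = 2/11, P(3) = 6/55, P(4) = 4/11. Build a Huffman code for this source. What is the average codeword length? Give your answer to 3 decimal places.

2.273 bits/symbol

Repeatedly combine the two least-probable nodes; the expected code length is the sum of the merged weights.
merge 6/55 + 9/55 → 3/11
merge 2/11 + 2/11 → 4/11
merge 3/11 + 4/11 → 7/11
merge 4/11 + 7/11 → 1
L = 3/11 + 4/11 + 7/11 + 1 = 25/11 ≈ 2.273 bits/symbol.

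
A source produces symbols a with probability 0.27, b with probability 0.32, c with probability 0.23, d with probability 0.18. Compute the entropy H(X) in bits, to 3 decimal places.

H = −Σ pᵢ log₂ pᵢ.
−0.27·log₂(0.27) = 0.5100
−0.32·log₂(0.32) = 0.5260
−0.23·log₂(0.23) = 0.4877
−0.18·log₂(0.18) = 0.4453
Sum ≈ 1.9690 → 1.969 bits.

1.969 bits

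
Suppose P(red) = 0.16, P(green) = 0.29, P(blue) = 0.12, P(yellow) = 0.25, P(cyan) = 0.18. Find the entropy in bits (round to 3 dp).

2.253 bits

H = −Σ pᵢ log₂ pᵢ.
−0.16·log₂(0.16) = 0.4230
−0.29·log₂(0.29) = 0.5179
−0.12·log₂(0.12) = 0.3671
−0.25·log₂(0.25) = 0.5000
−0.18·log₂(0.18) = 0.4453
Sum ≈ 2.2533 → 2.253 bits.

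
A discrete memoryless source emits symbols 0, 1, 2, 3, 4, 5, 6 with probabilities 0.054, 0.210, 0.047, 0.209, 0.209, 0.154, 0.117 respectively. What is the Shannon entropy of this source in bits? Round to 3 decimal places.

H = −Σ pᵢ log₂ pᵢ.
−0.054·log₂(0.054) = 0.2274
−0.210·log₂(0.210) = 0.4728
−0.047·log₂(0.047) = 0.2073
−0.209·log₂(0.209) = 0.4720
−0.209·log₂(0.209) = 0.4720
−0.154·log₂(0.154) = 0.4156
−0.117·log₂(0.117) = 0.3622
Sum ≈ 2.6294 → 2.629 bits.

2.629 bits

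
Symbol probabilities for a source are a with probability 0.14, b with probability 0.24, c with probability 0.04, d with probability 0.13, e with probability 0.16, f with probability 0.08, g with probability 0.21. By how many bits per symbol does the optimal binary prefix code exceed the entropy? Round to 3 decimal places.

Entropy H = −Σ p log₂ p ≈ 2.6470 bits.
Huffman merges: 1/25+2/25→3/25; 3/25+13/100→1/4; 7/50+4/25→3/10; 21/100+6/25→9/20; 1/4+3/10→11/20; 9/20+11/20→1. L = 267/100 ≈ 2.6700.
L − H = 2.6700 − 2.6470 = 0.023 bits.

0.023 bits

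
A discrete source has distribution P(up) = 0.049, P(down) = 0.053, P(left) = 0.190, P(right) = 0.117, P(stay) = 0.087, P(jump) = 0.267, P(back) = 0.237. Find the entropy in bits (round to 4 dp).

2.5626 bits

H = −Σ pᵢ log₂ pᵢ.
−0.049·log₂(0.049) = 0.2132
−0.053·log₂(0.053) = 0.2246
−0.190·log₂(0.190) = 0.4552
−0.117·log₂(0.117) = 0.3622
−0.087·log₂(0.087) = 0.3065
−0.267·log₂(0.267) = 0.5087
−0.237·log₂(0.237) = 0.4923
Sum ≈ 2.5626 → 2.5626 bits.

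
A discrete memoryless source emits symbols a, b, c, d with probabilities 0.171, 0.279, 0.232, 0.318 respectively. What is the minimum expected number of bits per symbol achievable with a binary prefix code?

2 bits/symbol

Repeatedly combine the two least-probable nodes; the expected code length is the sum of the merged weights.
merge 171/1000 + 29/125 → 403/1000
merge 279/1000 + 159/500 → 597/1000
merge 403/1000 + 597/1000 → 1
L = 403/1000 + 597/1000 + 1 = 2 bits/symbol.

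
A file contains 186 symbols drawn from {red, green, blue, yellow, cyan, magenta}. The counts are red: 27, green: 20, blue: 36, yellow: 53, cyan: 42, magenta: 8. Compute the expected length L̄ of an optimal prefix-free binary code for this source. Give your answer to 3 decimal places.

Probabilities are the counts divided by 186.
Repeatedly combine the two least-probable nodes; the expected code length is the sum of the merged weights.
merge 4/93 + 10/93 → 14/93
merge 9/62 + 14/93 → 55/186
merge 6/31 + 7/31 → 13/31
merge 53/186 + 55/186 → 18/31
merge 13/31 + 18/31 → 1
L = 14/93 + 55/186 + 13/31 + 18/31 + 1 = 455/186 ≈ 2.446 bits/symbol.

2.446 bits/symbol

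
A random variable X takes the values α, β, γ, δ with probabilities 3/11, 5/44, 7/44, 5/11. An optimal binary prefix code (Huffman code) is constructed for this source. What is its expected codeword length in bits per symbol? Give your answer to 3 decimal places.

1.818 bits/symbol

Repeatedly combine the two least-probable nodes; the expected code length is the sum of the merged weights.
merge 5/44 + 7/44 → 3/11
merge 3/11 + 3/11 → 6/11
merge 5/11 + 6/11 → 1
L = 3/11 + 6/11 + 1 = 20/11 ≈ 1.818 bits/symbol.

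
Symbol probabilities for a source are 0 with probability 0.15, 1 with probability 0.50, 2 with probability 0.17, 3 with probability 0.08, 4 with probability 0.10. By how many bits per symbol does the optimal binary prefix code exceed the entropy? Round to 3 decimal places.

0.031 bits

Entropy H = −Σ p log₂ p ≈ 1.9688 bits.
Huffman merges: 2/25+1/10→9/50; 3/20+17/100→8/25; 9/50+8/25→1/2; 1/2+1/2→1. L = 2 ≈ 2.0000.
L − H = 2.0000 − 1.9688 = 0.031 bits.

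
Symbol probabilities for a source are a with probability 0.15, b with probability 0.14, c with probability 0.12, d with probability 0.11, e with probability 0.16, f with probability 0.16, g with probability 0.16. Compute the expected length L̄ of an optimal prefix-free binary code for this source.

Repeatedly combine the two least-probable nodes; the expected code length is the sum of the merged weights.
merge 11/100 + 3/25 → 23/100
merge 7/50 + 3/20 → 29/100
merge 4/25 + 4/25 → 8/25
merge 4/25 + 23/100 → 39/100
merge 29/100 + 8/25 → 61/100
merge 39/100 + 61/100 → 1
L = 23/100 + 29/100 + 8/25 + 39/100 + 61/100 + 1 = 71/25 = 2.84 bits/symbol.

2.84 bits/symbol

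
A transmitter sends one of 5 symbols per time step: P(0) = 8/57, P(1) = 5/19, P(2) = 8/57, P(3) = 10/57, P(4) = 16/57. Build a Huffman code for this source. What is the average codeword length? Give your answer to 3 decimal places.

2.281 bits/symbol

Repeatedly combine the two least-probable nodes; the expected code length is the sum of the merged weights.
merge 8/57 + 8/57 → 16/57
merge 10/57 + 5/19 → 25/57
merge 16/57 + 16/57 → 32/57
merge 25/57 + 32/57 → 1
L = 16/57 + 25/57 + 32/57 + 1 = 130/57 ≈ 2.281 bits/symbol.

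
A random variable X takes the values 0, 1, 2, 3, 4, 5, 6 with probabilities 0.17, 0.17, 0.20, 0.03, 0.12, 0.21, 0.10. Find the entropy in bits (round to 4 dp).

2.6574 bits

H = −Σ pᵢ log₂ pᵢ.
−0.17·log₂(0.17) = 0.4346
−0.17·log₂(0.17) = 0.4346
−0.20·log₂(0.20) = 0.4644
−0.03·log₂(0.03) = 0.1518
−0.12·log₂(0.12) = 0.3671
−0.21·log₂(0.21) = 0.4728
−0.10·log₂(0.10) = 0.3322
Sum ≈ 2.6574 → 2.6574 bits.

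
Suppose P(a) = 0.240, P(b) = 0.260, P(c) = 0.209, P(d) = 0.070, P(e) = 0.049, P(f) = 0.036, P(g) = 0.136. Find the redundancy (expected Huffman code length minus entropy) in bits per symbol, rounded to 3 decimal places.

Entropy H = −Σ p log₂ p ≈ 2.5173 bits.
Huffman merges: 9/250+49/1000→17/200; 7/100+17/200→31/200; 17/125+31/200→291/1000; 209/1000+6/25→449/1000; 13/50+291/1000→551/1000; 449/1000+551/1000→1. L = 2531/1000 ≈ 2.5310.
L − H = 2.5310 − 2.5173 = 0.014 bits.

0.014 bits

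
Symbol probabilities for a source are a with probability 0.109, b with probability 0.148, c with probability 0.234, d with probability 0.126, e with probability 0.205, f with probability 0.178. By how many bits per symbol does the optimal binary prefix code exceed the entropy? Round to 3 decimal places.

0.026 bits

Entropy H = −Σ p log₂ p ≈ 2.5353 bits.
Huffman merges: 109/1000+63/500→47/200; 37/250+89/500→163/500; 41/200+117/500→439/1000; 47/200+163/500→561/1000; 439/1000+561/1000→1. L = 2561/1000 ≈ 2.5610.
L − H = 2.5610 − 2.5353 = 0.026 bits.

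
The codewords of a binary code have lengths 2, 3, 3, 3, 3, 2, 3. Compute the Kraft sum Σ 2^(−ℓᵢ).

1.125

With common denominator 2^3 = 8: Σ 2^(−ℓᵢ) = 2/8 + 1/8 + 1/8 + 1/8 + 1/8 + 2/8 + 1/8 = 9/8 = 1.125.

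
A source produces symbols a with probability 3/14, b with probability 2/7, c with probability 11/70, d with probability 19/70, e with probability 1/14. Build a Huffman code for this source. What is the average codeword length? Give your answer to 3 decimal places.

2.229 bits/symbol

Repeatedly combine the two least-probable nodes; the expected code length is the sum of the merged weights.
merge 1/14 + 11/70 → 8/35
merge 3/14 + 8/35 → 31/70
merge 19/70 + 2/7 → 39/70
merge 31/70 + 39/70 → 1
L = 8/35 + 31/70 + 39/70 + 1 = 78/35 ≈ 2.229 bits/symbol.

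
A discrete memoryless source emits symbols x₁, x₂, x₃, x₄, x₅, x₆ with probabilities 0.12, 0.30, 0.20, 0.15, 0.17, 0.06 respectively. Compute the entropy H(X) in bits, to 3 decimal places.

H = −Σ pᵢ log₂ pᵢ.
−0.12·log₂(0.12) = 0.3671
−0.30·log₂(0.30) = 0.5211
−0.20·log₂(0.20) = 0.4644
−0.15·log₂(0.15) = 0.4105
−0.17·log₂(0.17) = 0.4346
−0.06·log₂(0.06) = 0.2435
Sum ≈ 2.4412 → 2.441 bits.

2.441 bits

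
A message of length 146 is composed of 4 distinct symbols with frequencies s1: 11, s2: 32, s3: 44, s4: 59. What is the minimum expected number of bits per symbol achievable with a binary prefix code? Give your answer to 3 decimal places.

Probabilities are the counts divided by 146.
Repeatedly combine the two least-probable nodes; the expected code length is the sum of the merged weights.
merge 11/146 + 16/73 → 43/146
merge 43/146 + 22/73 → 87/146
merge 59/146 + 87/146 → 1
L = 43/146 + 87/146 + 1 = 138/73 ≈ 1.890 bits/symbol.

1.890 bits/symbol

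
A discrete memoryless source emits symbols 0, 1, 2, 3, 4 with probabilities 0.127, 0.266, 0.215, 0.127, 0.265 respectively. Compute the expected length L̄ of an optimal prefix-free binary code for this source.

Repeatedly combine the two least-probable nodes; the expected code length is the sum of the merged weights.
merge 127/1000 + 127/1000 → 127/500
merge 43/200 + 127/500 → 469/1000
merge 53/200 + 133/500 → 531/1000
merge 469/1000 + 531/1000 → 1
L = 127/500 + 469/1000 + 531/1000 + 1 = 1127/500 = 2.254 bits/symbol.

2.254 bits/symbol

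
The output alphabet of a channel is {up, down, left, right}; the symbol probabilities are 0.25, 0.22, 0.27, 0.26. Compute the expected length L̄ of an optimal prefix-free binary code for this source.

Repeatedly combine the two least-probable nodes; the expected code length is the sum of the merged weights.
merge 11/50 + 1/4 → 47/100
merge 13/50 + 27/100 → 53/100
merge 47/100 + 53/100 → 1
L = 47/100 + 53/100 + 1 = 2 bits/symbol.

2 bits/symbol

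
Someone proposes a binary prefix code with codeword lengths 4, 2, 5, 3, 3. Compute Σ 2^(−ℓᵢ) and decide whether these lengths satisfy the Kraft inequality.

0.59375; yes

With common denominator 2^5 = 32: Σ 2^(−ℓᵢ) = 2/32 + 8/32 + 1/32 + 4/32 + 4/32 = 19/32 = 0.59375.
Kraft's inequality requires Σ ≤ 1; here Σ = 0.59375 ≤ 1, so such a prefix code exists.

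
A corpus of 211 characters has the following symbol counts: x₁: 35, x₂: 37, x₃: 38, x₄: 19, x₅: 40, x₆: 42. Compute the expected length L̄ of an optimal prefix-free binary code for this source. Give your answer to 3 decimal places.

2.611 bits/symbol

Probabilities are the counts divided by 211.
Repeatedly combine the two least-probable nodes; the expected code length is the sum of the merged weights.
merge 19/211 + 35/211 → 54/211
merge 37/211 + 38/211 → 75/211
merge 40/211 + 42/211 → 82/211
merge 54/211 + 75/211 → 129/211
merge 82/211 + 129/211 → 1
L = 54/211 + 75/211 + 82/211 + 129/211 + 1 = 551/211 ≈ 2.611 bits/symbol.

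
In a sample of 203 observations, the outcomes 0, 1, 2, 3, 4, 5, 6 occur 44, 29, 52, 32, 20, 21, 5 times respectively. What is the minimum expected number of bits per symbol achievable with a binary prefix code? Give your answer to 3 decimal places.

2.650 bits/symbol

Probabilities are the counts divided by 203.
Repeatedly combine the two least-probable nodes; the expected code length is the sum of the merged weights.
merge 5/203 + 20/203 → 25/203
merge 3/29 + 25/203 → 46/203
merge 1/7 + 32/203 → 61/203
merge 44/203 + 46/203 → 90/203
merge 52/203 + 61/203 → 113/203
merge 90/203 + 113/203 → 1
L = 25/203 + 46/203 + 61/203 + 90/203 + 113/203 + 1 = 538/203 ≈ 2.650 bits/symbol.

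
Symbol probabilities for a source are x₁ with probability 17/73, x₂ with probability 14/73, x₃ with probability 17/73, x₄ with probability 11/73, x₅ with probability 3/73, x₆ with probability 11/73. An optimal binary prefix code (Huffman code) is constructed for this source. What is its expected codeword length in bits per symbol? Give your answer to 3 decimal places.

Repeatedly combine the two least-probable nodes; the expected code length is the sum of the merged weights.
merge 3/73 + 11/73 → 14/73
merge 11/73 + 14/73 → 25/73
merge 14/73 + 17/73 → 31/73
merge 17/73 + 25/73 → 42/73
merge 31/73 + 42/73 → 1
L = 14/73 + 25/73 + 31/73 + 42/73 + 1 = 185/73 ≈ 2.534 bits/symbol.

2.534 bits/symbol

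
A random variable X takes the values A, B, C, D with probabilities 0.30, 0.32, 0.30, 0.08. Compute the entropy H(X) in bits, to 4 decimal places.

1.8597 bits

H = −Σ pᵢ log₂ pᵢ.
−0.30·log₂(0.30) = 0.5211
−0.32·log₂(0.32) = 0.5260
−0.30·log₂(0.30) = 0.5211
−0.08·log₂(0.08) = 0.2915
Sum ≈ 1.8597 → 1.8597 bits.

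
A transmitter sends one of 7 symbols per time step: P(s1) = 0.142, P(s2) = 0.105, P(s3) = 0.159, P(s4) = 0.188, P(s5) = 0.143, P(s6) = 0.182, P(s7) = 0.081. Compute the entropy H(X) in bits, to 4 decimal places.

2.7587 bits

H = −Σ pᵢ log₂ pᵢ.
−0.142·log₂(0.142) = 0.3999
−0.105·log₂(0.105) = 0.3414
−0.159·log₂(0.159) = 0.4218
−0.188·log₂(0.188) = 0.4533
−0.143·log₂(0.143) = 0.4012
−0.182·log₂(0.182) = 0.4474
−0.081·log₂(0.081) = 0.2937
Sum ≈ 2.7587 → 2.7587 bits.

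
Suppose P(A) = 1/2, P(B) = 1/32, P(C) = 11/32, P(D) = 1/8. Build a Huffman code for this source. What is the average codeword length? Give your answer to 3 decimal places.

Repeatedly combine the two least-probable nodes; the expected code length is the sum of the merged weights.
merge 1/32 + 1/8 → 5/32
merge 5/32 + 11/32 → 1/2
merge 1/2 + 1/2 → 1
L = 5/32 + 1/2 + 1 = 53/32 ≈ 1.656 bits/symbol.

1.656 bits/symbol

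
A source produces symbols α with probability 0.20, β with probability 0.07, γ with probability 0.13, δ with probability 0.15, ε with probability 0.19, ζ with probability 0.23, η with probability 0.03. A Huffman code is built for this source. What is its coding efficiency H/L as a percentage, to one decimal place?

Entropy H = −Σ p log₂ p ≈ 2.6208 bits.
Huffman merges: 3/100+7/100→1/10; 1/10+13/100→23/100; 3/20+19/100→17/50; 1/5+23/100→43/100; 23/100+17/50→57/100; 43/100+57/100→1. L = 267/100 ≈ 2.6700.
Efficiency = H/L = 2.6208/2.6700 = 98.2%.

98.2%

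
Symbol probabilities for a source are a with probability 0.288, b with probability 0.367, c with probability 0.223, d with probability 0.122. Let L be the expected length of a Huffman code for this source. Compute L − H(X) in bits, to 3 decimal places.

Entropy H = −Σ p log₂ p ≈ 1.9010 bits.
Huffman merges: 61/500+223/1000→69/200; 36/125+69/200→633/1000; 367/1000+633/1000→1. L = 989/500 ≈ 1.9780.
L − H = 1.9780 − 1.9010 = 0.077 bits.

0.077 bits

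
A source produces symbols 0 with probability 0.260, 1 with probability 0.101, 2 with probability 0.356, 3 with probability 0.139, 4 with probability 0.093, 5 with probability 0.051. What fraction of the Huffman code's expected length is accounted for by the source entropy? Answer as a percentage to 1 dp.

96.6%

Entropy H = −Σ p log₂ p ≈ 2.3032 bits.
Huffman merges: 51/1000+93/1000→18/125; 101/1000+139/1000→6/25; 18/125+6/25→48/125; 13/50+89/250→77/125; 48/125+77/125→1. L = 298/125 ≈ 2.3840.
Efficiency = H/L = 2.3032/2.3840 = 96.6%.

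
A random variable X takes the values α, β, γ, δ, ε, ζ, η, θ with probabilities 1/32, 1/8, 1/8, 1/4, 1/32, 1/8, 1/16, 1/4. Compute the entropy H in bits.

2.6875 bits

Each probability is a power of 1/2, so log₂(1/p) is an integer.
H = Σ p·log₂(1/p) = 1/32·5 + 1/8·3 + 1/8·3 + 1/4·2 + 1/32·5 + 1/8·3 + 1/16·4 + 1/4·2 = 2.6875 bits.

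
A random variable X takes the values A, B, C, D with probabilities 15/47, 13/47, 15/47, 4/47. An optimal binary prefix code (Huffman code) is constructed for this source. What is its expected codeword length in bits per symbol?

2 bits/symbol

Repeatedly combine the two least-probable nodes; the expected code length is the sum of the merged weights.
merge 4/47 + 13/47 → 17/47
merge 15/47 + 15/47 → 30/47
merge 17/47 + 30/47 → 1
L = 17/47 + 30/47 + 1 = 2 bits/symbol.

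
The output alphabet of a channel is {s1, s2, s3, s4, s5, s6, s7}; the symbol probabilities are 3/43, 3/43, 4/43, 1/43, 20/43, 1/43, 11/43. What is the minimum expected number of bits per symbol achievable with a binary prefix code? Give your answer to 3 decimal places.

2.140 bits/symbol

Repeatedly combine the two least-probable nodes; the expected code length is the sum of the merged weights.
merge 1/43 + 1/43 → 2/43
merge 2/43 + 3/43 → 5/43
merge 3/43 + 4/43 → 7/43
merge 5/43 + 7/43 → 12/43
merge 11/43 + 12/43 → 23/43
merge 20/43 + 23/43 → 1
L = 2/43 + 5/43 + 7/43 + 12/43 + 23/43 + 1 = 92/43 ≈ 2.140 bits/symbol.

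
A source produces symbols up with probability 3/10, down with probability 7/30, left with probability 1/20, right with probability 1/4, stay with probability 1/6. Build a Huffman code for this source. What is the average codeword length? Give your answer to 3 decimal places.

2.217 bits/symbol

Repeatedly combine the two least-probable nodes; the expected code length is the sum of the merged weights.
merge 1/20 + 1/6 → 13/60
merge 13/60 + 7/30 → 9/20
merge 1/4 + 3/10 → 11/20
merge 9/20 + 11/20 → 1
L = 13/60 + 9/20 + 11/20 + 1 = 133/60 ≈ 2.217 bits/symbol.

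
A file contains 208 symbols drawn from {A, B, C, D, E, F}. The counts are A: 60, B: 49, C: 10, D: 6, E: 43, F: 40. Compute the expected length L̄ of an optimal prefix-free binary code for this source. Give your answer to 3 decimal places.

Probabilities are the counts divided by 208.
Repeatedly combine the two least-probable nodes; the expected code length is the sum of the merged weights.
merge 3/104 + 5/104 → 1/13
merge 1/13 + 5/26 → 7/26
merge 43/208 + 49/208 → 23/52
merge 7/26 + 15/52 → 29/52
merge 23/52 + 29/52 → 1
L = 1/13 + 7/26 + 23/52 + 29/52 + 1 = 61/26 ≈ 2.346 bits/symbol.

2.346 bits/symbol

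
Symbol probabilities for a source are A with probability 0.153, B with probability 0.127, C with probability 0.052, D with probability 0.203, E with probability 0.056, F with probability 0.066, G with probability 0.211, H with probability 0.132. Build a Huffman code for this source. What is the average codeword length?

2.868 bits/symbol

Repeatedly combine the two least-probable nodes; the expected code length is the sum of the merged weights.
merge 13/250 + 7/125 → 27/250
merge 33/500 + 27/250 → 87/500
merge 127/1000 + 33/250 → 259/1000
merge 153/1000 + 87/500 → 327/1000
merge 203/1000 + 211/1000 → 207/500
merge 259/1000 + 327/1000 → 293/500
merge 207/500 + 293/500 → 1
L = 27/250 + 87/500 + 259/1000 + 327/1000 + 207/500 + 293/500 + 1 = 717/250 = 2.868 bits/symbol.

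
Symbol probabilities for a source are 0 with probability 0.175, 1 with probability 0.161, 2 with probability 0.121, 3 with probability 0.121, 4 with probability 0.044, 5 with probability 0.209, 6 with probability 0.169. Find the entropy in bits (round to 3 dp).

2.705 bits

H = −Σ pᵢ log₂ pᵢ.
−0.175·log₂(0.175) = 0.4401
−0.161·log₂(0.161) = 0.4242
−0.121·log₂(0.121) = 0.3687
−0.121·log₂(0.121) = 0.3687
−0.044·log₂(0.044) = 0.1983
−0.209·log₂(0.209) = 0.4720
−0.169·log₂(0.169) = 0.4335
Sum ≈ 2.7054 → 2.705 bits.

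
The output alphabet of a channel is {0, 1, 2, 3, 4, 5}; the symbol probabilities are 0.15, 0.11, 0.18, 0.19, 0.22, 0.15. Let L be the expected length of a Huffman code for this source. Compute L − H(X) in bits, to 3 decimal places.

Entropy H = −Σ p log₂ p ≈ 2.5525 bits.
Huffman merges: 11/100+3/20→13/50; 3/20+9/50→33/100; 19/100+11/50→41/100; 13/50+33/100→59/100; 41/100+59/100→1. L = 259/100 ≈ 2.5900.
L − H = 2.5900 − 2.5525 = 0.038 bits.

0.038 bits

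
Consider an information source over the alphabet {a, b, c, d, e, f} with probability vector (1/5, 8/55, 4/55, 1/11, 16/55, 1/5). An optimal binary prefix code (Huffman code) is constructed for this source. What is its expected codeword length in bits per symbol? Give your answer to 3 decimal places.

Repeatedly combine the two least-probable nodes; the expected code length is the sum of the merged weights.
merge 4/55 + 1/11 → 9/55
merge 8/55 + 9/55 → 17/55
merge 1/5 + 1/5 → 2/5
merge 16/55 + 17/55 → 3/5
merge 2/5 + 3/5 → 1
L = 9/55 + 17/55 + 2/5 + 3/5 + 1 = 136/55 ≈ 2.473 bits/symbol.

2.473 bits/symbol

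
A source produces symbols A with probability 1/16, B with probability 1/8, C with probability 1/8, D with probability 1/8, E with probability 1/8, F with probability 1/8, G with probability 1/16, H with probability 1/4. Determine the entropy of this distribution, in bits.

2.875 bits

Each probability is a power of 1/2, so log₂(1/p) is an integer.
H = Σ p·log₂(1/p) = 1/16·4 + 1/8·3 + 1/8·3 + 1/8·3 + 1/8·3 + 1/8·3 + 1/16·4 + 1/4·2 = 2.875 bits.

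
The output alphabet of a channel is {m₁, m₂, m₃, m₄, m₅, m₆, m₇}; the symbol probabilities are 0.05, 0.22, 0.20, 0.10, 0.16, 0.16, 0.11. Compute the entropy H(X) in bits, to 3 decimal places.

H = −Σ pᵢ log₂ pᵢ.
−0.05·log₂(0.05) = 0.2161
−0.22·log₂(0.22) = 0.4806
−0.20·log₂(0.20) = 0.4644
−0.10·log₂(0.10) = 0.3322
−0.16·log₂(0.16) = 0.4230
−0.16·log₂(0.16) = 0.4230
−0.11·log₂(0.11) = 0.3503
Sum ≈ 2.6896 → 2.690 bits.

2.690 bits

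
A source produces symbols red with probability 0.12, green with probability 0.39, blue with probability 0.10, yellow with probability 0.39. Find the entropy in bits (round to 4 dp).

H = −Σ pᵢ log₂ pᵢ.
−0.12·log₂(0.12) = 0.3671
−0.39·log₂(0.39) = 0.5298
−0.10·log₂(0.10) = 0.3322
−0.39·log₂(0.39) = 0.5298
Sum ≈ 1.7589 → 1.7589 bits.

1.7589 bits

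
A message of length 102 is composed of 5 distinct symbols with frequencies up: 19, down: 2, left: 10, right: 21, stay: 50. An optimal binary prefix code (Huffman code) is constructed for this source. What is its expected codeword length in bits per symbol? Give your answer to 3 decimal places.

Probabilities are the counts divided by 102.
Repeatedly combine the two least-probable nodes; the expected code length is the sum of the merged weights.
merge 1/51 + 5/51 → 2/17
merge 2/17 + 19/102 → 31/102
merge 7/34 + 31/102 → 26/51
merge 25/51 + 26/51 → 1
L = 2/17 + 31/102 + 26/51 + 1 = 197/102 ≈ 1.931 bits/symbol.

1.931 bits/symbol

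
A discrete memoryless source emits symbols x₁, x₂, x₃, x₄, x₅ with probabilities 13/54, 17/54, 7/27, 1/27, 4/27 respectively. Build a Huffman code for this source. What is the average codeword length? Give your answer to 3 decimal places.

2.185 bits/symbol

Repeatedly combine the two least-probable nodes; the expected code length is the sum of the merged weights.
merge 1/27 + 4/27 → 5/27
merge 5/27 + 13/54 → 23/54
merge 7/27 + 17/54 → 31/54
merge 23/54 + 31/54 → 1
L = 5/27 + 23/54 + 31/54 + 1 = 59/27 ≈ 2.185 bits/symbol.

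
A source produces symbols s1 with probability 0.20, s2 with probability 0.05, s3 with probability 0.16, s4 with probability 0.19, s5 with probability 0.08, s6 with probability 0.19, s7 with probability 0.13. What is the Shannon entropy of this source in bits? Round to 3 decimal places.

H = −Σ pᵢ log₂ pᵢ.
−0.20·log₂(0.20) = 0.4644
−0.05·log₂(0.05) = 0.2161
−0.16·log₂(0.16) = 0.4230
−0.19·log₂(0.19) = 0.4552
−0.08·log₂(0.08) = 0.2915
−0.19·log₂(0.19) = 0.4552
−0.13·log₂(0.13) = 0.3826
Sum ≈ 2.6881 → 2.688 bits.

2.688 bits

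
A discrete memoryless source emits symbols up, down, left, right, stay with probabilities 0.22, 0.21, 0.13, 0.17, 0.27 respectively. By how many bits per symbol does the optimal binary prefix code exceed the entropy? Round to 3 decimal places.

0.019 bits

Entropy H = −Σ p log₂ p ≈ 2.2806 bits.
Huffman merges: 13/100+17/100→3/10; 21/100+11/50→43/100; 27/100+3/10→57/100; 43/100+57/100→1. L = 23/10 ≈ 2.3000.
L − H = 2.3000 − 2.2806 = 0.019 bits.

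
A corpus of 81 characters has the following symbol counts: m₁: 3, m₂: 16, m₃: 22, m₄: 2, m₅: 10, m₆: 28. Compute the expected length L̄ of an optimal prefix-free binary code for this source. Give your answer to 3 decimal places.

Probabilities are the counts divided by 81.
Repeatedly combine the two least-probable nodes; the expected code length is the sum of the merged weights.
merge 2/81 + 1/27 → 5/81
merge 5/81 + 10/81 → 5/27
merge 5/27 + 16/81 → 31/81
merge 22/81 + 28/81 → 50/81
merge 31/81 + 50/81 → 1
L = 5/81 + 5/27 + 31/81 + 50/81 + 1 = 182/81 ≈ 2.247 bits/symbol.

2.247 bits/symbol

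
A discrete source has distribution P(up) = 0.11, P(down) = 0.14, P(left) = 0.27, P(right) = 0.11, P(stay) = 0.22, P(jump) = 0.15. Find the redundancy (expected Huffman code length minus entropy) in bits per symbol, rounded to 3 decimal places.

0.011 bits

Entropy H = −Σ p log₂ p ≈ 2.4988 bits.
Huffman merges: 11/100+11/100→11/50; 7/50+3/20→29/100; 11/50+11/50→11/25; 27/100+29/100→14/25; 11/25+14/25→1. L = 251/100 ≈ 2.5100.
L − H = 2.5100 − 2.4988 = 0.011 bits.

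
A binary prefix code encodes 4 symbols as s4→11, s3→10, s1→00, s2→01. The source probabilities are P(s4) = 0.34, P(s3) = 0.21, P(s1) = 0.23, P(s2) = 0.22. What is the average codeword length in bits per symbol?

L̄ = Σ pᵢ·ℓᵢ = 0.34·2 + 0.21·2 + 0.23·2 + 0.22·2 = 2 bits/symbol.

2 bits/symbol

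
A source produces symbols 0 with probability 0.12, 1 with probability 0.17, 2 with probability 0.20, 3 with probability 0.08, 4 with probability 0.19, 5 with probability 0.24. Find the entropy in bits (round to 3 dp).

2.507 bits

H = −Σ pᵢ log₂ pᵢ.
−0.12·log₂(0.12) = 0.3671
−0.17·log₂(0.17) = 0.4346
−0.20·log₂(0.20) = 0.4644
−0.08·log₂(0.08) = 0.2915
−0.19·log₂(0.19) = 0.4552
−0.24·log₂(0.24) = 0.4941
Sum ≈ 2.5069 → 2.507 bits.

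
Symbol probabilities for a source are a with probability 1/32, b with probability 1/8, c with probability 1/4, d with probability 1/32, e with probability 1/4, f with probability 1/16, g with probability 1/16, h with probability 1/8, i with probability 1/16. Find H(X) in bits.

2.8125 bits

Each probability is a power of 1/2, so log₂(1/p) is an integer.
H = Σ p·log₂(1/p) = 1/32·5 + 1/8·3 + 1/4·2 + 1/32·5 + 1/4·2 + 1/16·4 + 1/16·4 + 1/8·3 + 1/16·4 = 2.8125 bits.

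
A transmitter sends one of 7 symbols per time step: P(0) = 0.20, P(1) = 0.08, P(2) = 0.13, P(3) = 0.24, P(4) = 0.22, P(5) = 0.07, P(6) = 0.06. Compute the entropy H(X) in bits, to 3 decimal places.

H = −Σ pᵢ log₂ pᵢ.
−0.20·log₂(0.20) = 0.4644
−0.08·log₂(0.08) = 0.2915
−0.13·log₂(0.13) = 0.3826
−0.24·log₂(0.24) = 0.4941
−0.22·log₂(0.22) = 0.4806
−0.07·log₂(0.07) = 0.2686
−0.06·log₂(0.06) = 0.2435
Sum ≈ 2.6253 → 2.625 bits.

2.625 bits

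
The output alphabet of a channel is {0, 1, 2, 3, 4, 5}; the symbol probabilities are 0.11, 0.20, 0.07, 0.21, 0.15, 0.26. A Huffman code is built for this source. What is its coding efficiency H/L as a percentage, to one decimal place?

98.5%

Entropy H = −Σ p log₂ p ≈ 2.4719 bits.
Huffman merges: 7/100+11/100→9/50; 3/20+9/50→33/100; 1/5+21/100→41/100; 13/50+33/100→59/100; 41/100+59/100→1. L = 251/100 ≈ 2.5100.
Efficiency = H/L = 2.4719/2.5100 = 98.5%.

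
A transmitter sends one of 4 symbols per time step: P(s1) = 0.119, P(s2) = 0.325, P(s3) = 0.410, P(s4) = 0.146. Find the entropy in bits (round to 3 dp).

H = −Σ pᵢ log₂ pᵢ.
−0.119·log₂(0.119) = 0.3654
−0.325·log₂(0.325) = 0.5270
−0.410·log₂(0.410) = 0.5274
−0.146·log₂(0.146) = 0.4053
Sum ≈ 1.8251 → 1.825 bits.

1.825 bits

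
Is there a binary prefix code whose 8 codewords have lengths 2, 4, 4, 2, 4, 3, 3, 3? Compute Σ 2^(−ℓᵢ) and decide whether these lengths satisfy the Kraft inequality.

With common denominator 2^4 = 16: Σ 2^(−ℓᵢ) = 4/16 + 1/16 + 1/16 + 4/16 + 1/16 + 2/16 + 2/16 + 2/16 = 17/16 = 1.0625.
Kraft's inequality requires Σ ≤ 1; here Σ = 1.0625 > 1, so no such prefix code exists.

1.0625; no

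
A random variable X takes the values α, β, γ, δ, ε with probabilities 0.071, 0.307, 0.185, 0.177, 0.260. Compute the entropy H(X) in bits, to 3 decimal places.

2.192 bits

H = −Σ pᵢ log₂ pᵢ.
−0.071·log₂(0.071) = 0.2709
−0.307·log₂(0.307) = 0.5230
−0.185·log₂(0.185) = 0.4504
−0.177·log₂(0.177) = 0.4422
−0.260·log₂(0.260) = 0.5053
Sum ≈ 2.1918 → 2.192 bits.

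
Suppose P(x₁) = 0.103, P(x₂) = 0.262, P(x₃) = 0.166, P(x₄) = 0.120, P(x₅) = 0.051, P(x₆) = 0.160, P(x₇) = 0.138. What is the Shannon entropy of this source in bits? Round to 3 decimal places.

H = −Σ pᵢ log₂ pᵢ.
−0.103·log₂(0.103) = 0.3378
−0.262·log₂(0.262) = 0.5063
−0.166·log₂(0.166) = 0.4301
−0.120·log₂(0.120) = 0.3671
−0.051·log₂(0.051) = 0.2190
−0.160·log₂(0.160) = 0.4230
−0.138·log₂(0.138) = 0.3943
Sum ≈ 2.6775 → 2.677 bits.

2.677 bits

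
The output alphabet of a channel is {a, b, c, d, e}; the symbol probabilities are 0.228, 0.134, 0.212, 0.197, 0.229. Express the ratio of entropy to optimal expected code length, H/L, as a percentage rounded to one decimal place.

Entropy H = −Σ p log₂ p ≈ 2.2980 bits.
Huffman merges: 67/500+197/1000→331/1000; 53/250+57/250→11/25; 229/1000+331/1000→14/25; 11/25+14/25→1. L = 2331/1000 ≈ 2.3310.
Efficiency = H/L = 2.2980/2.3310 = 98.6%.

98.6%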